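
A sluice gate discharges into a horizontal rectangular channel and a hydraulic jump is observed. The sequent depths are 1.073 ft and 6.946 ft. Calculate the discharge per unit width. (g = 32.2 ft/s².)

For a rectangular channel the momentum equation gives q² = ½·g·y₁·y₂·(y₁ + y₂) = ½×32.2×1.073×6.946×8.019 = 962.2.
q = √962.2 = 31.02 ft²/s.

q = 31.02 ft²/s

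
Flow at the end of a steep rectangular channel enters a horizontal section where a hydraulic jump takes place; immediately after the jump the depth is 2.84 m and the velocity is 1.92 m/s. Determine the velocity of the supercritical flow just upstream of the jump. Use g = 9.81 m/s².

Fr₂ = V₂/√(g·y₂) = 1.92/√(9.81×2.84) = 0.364.
The Bélanger relation is symmetric: y₁/y₂ = ½[√(1 + 8Fr₂²) − 1] = ½[√2.059 − 1] = 0.217.
y₁ = 0.217 × 2.84 = 0.617 m.
V₁ = q/y₁ = 5.45/0.617 = 8.83 m/s.

V₁ = 8.83 m/s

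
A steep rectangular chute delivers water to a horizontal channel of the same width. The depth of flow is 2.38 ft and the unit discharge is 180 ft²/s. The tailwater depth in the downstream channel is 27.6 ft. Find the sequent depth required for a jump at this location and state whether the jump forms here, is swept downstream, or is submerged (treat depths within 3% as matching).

y₂ = 27.9 ft; the jump forms here

V₁ = q/y₁ = 180/2.38 = 75.6 ft/s. Fr₁ = V₁/√(g·y₁) = 75.6/√(32.2×2.38) = 8.64.
Bélanger equation: y₂/y₁ = ½[√(1 + 8Fr₁²) − 1] = ½[√598.1 − 1] = 11.7.
y₂ = 11.7 × 2.38 = 27.9 ft.
Tailwater y_tw = 27.6 ft: y_tw ≈ y₂, so the jump forms here.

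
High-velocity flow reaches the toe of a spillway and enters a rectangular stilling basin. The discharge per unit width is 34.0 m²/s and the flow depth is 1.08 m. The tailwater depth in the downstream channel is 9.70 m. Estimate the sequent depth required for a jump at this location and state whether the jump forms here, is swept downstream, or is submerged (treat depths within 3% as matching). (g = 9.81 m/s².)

V₁ = q/y₁ = 34.0/1.08 = 31.5 m/s. Fr₁ = V₁/√(g·y₁) = 31.5/√(9.81×1.08) = 9.67.
From the momentum equation for a rectangular channel, y₂/y₁ = ½[√(1 + 8Fr₁²) − 1] = ½[√749.4 − 1] = 13.2.
y₂ = 13.2 × 1.08 = 14.2 m.
Tailwater y_tw = 9.70 m: y_tw < y₂, so the jump is swept downstream.

y₂ = 14.2 m; the jump is swept downstream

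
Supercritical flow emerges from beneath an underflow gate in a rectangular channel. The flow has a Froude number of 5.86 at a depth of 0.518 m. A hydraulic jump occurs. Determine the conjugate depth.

y₂ = 4.04 m

Fr₁ = 5.86 (given).
Bélanger equation: y₂/y₁ = ½[√(1 + 8Fr₁²) − 1] = ½[√275.7 − 1] = 7.80.
y₂ = 7.80 × 0.518 = 4.04 m.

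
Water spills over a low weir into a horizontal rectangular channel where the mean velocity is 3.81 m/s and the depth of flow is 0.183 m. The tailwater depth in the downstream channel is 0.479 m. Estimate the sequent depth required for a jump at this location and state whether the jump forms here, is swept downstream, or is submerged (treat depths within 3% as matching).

Fr₁ = V₁/√(g·y₁) = 3.81/√(9.81×0.183) = 2.84.
By Bélanger, y₂/y₁ = ½[√(1 + 8Fr₁²) − 1] = ½[√65.69 − 1] = 3.55.
y₂ = 3.55 × 0.183 = 0.650 m.
Tailwater y_tw = 0.479 m: y_tw < y₂, so the jump is swept downstream.

y₂ = 0.650 m; the jump is swept downstream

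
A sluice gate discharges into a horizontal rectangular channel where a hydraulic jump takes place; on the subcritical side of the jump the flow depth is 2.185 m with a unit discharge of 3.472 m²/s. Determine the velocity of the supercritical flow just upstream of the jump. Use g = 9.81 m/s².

V₂ = q/y₂ = 3.472/2.185 = 1.589 m/s; Fr₂ = V₂/√(g·y₂) = 0.3432.
From the momentum equation (using Fr₂), y₁/y₂ = ½[√(1 + 8Fr₂²) − 1] = ½[√1.9424 − 1] = 0.1968.
y₁ = 0.1968 × 2.185 = 0.4301 m.
V₁ = q/y₁ = 3.472/0.4301 = 8.072 m/s.

V₁ = 8.072 m/s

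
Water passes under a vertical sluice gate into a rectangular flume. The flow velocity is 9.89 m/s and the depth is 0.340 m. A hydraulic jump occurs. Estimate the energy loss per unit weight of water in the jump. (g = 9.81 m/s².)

ΔE = 2.79 m

Fr₁ = V₁/√(g·y₁) = 9.89/√(9.81×0.340) = 5.42.
From the momentum equation for a rectangular channel, y₂/y₁ = ½[√(1 + 8Fr₁²) − 1] = ½[√235.6 − 1] = 7.17.
y₂ = 7.17 × 0.340 = 2.44 m.
q = V₁·y₁ = 9.89 × 0.340 = 3.36 m²/s. V₂ = q/y₂ = 3.36/2.44 = 1.38 m/s. E₁ = y₁ + V₁²/2g = 5.33 m; E₂ = y₂ + V₂²/2g = 2.54 m. ΔE = E₁ − E₂ = 2.79 m.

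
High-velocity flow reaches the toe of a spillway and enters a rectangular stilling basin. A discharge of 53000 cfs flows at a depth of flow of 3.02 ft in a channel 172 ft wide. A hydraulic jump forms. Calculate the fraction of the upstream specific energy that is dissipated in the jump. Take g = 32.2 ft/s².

ΔE/E₁ = 0.736 (73.6%)

q = Q/b = 53000/172 = 308 ft²/s; V₁ = q/y₁ = 102 ft/s. Fr₁ = V₁/√(g·y₁) = 10.3.
Bélanger equation: y₂/y₁ = ½[√(1 + 8Fr₁²) − 1] = ½[√857.5 − 1] = 14.1.
y₂ = 14.1 × 3.02 = 42.7 ft.
E₁ = y₁ + V₁²/2g = 165 ft. ΔE = (y₂ − y₁)³/(4y₁y₂) = 121 ft. ΔE/E₁ = 121/165 = 0.736.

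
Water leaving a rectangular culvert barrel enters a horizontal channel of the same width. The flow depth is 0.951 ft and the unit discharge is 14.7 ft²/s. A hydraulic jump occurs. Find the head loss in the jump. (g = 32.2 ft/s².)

V₁ = q/y₁ = 14.7/0.951 = 15.5 ft/s. Fr₁ = V₁/√(g·y₁) = 15.5/√(32.2×0.951) = 2.79.
Sequent-depth ratio: y₂/y₁ = ½[√(1 + 8Fr₁²) − 1] = ½[√63.42 − 1] = 3.48.
y₂ = 3.48 × 0.951 = 3.31 ft.
V₂ = q/y₂ = 14.7/3.31 = 4.44 ft/s. E₁ = y₁ + V₁²/2g = 4.66 ft; E₂ = y₂ + V₂²/2g = 3.62 ft. ΔE = E₁ − E₂ = 1.04 ft.

ΔE = 1.04 ft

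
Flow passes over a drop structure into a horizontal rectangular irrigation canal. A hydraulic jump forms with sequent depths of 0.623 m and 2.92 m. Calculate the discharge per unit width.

q = 5.62 m²/s

For a rectangular channel the momentum equation gives q² = ½·g·y₁·y₂·(y₁ + y₂) = ½×9.81×0.623×2.92×3.54 = 31.6.
q = √31.6 = 5.62 m²/s.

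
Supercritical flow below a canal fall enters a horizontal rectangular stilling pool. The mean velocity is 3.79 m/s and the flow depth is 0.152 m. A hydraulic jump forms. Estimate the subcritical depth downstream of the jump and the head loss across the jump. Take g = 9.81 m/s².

Fr₁ = V₁/√(g·y₁) = 3.79/√(9.81×0.152) = 3.10.
Conjugate-depth relation: y₂/y₁ = ½[√(1 + 8Fr₁²) − 1] = ½[√78.06 − 1] = 3.92.
y₂ = 3.92 × 0.152 = 0.595 m.
q = V₁·y₁ = 3.79 × 0.152 = 0.576 m²/s. V₂ = q/y₂ = 0.576/0.595 = 0.967 m/s. E₁ = y₁ + V₁²/2g = 0.884 m; E₂ = y₂ + V₂²/2g = 0.643 m. ΔE = E₁ − E₂ = 0.241 m.

y₂ = 0.595 m; ΔE = 0.241 m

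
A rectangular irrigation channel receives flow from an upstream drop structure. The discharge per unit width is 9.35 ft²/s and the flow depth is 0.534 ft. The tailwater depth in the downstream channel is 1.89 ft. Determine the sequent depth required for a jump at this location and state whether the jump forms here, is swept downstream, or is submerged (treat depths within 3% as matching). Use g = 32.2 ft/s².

V₁ = q/y₁ = 9.35/0.534 = 17.5 ft/s. Fr₁ = V₁/√(g·y₁) = 17.5/√(32.2×0.534) = 4.22.
Bélanger equation: y₂/y₁ = ½[√(1 + 8Fr₁²) − 1] = ½[√143.6 − 1] = 5.49.
y₂ = 5.49 × 0.534 = 2.93 ft.
Tailwater y_tw = 1.89 ft: y_tw < y₂, so the jump is swept downstream.

y₂ = 2.93 ft; the jump is swept downstream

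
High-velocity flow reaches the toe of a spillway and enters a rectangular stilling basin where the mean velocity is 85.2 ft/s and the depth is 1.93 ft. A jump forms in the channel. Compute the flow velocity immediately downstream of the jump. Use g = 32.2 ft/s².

Fr₁ = V₁/√(g·y₁) = 85.2/√(32.2×1.93) = 10.8.
Conjugate-depth relation: y₂/y₁ = ½[√(1 + 8Fr₁²) − 1] = ½[√935.4 − 1] = 14.8.
y₂ = 14.8 × 1.93 = 28.5 ft.
q = V₁·y₁ = 85.2 × 1.93 = 164 ft²/s.
V₂ = q/y₂ = 164/28.5 = 5.76 ft/s.

V₂ = 5.76 ft/s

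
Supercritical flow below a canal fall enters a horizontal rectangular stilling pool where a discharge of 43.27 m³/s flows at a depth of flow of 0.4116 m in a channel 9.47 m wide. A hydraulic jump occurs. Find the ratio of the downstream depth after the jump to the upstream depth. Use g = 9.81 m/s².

q = Q/b = 43.27/9.47 = 4.569 m²/s; V₁ = q/y₁ = 11.10 m/s. Fr₁ = V₁/√(g·y₁) = 5.524.
Conjugate-depth relation: y₂/y₁ = ½[√(1 + 8Fr₁²) − 1] = ½[√245.16 − 1] = 7.329.

y₂/y₁ = 7.329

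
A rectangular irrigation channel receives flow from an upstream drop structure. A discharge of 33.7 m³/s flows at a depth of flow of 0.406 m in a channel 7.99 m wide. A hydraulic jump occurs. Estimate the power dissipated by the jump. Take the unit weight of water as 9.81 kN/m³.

P = 991 kW

q = Q/b = 33.7/7.99 = 4.22 m²/s; V₁ = q/y₁ = 10.4 m/s. Fr₁ = V₁/√(g·y₁) = 5.21.
From the momentum equation for a rectangular channel, y₂/y₁ = ½[√(1 + 8Fr₁²) − 1] = ½[√217.8 − 1] = 6.88.
y₂ = 6.88 × 0.406 = 2.79 m.
Head loss: ΔE = (y₂ − y₁)³/(4y₁y₂) = (2.79 − 0.406)³/(4×0.406×2.79) = 13.6/4.54 = 3.00 m.
P = γ·Q·ΔE = 9.81 × 33.7 × 3.00 = 991 kW.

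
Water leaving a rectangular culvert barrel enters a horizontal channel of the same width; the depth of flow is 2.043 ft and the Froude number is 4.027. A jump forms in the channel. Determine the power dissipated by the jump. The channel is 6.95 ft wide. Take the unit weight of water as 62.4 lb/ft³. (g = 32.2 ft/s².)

Fr₁ = 4.027 (given).
Sequent-depth ratio: y₂/y₁ = ½[√(1 + 8Fr₁²) − 1] = ½[√130.73 − 1] = 5.217.
y₂ = 5.217 × 2.043 = 10.66 ft.
V₁ = Fr₁·√(g·y₁) = 4.027×√(32.2×2.043) = 32.66 ft/s; q = V₁·y₁ = 66.73 ft²/s. V₂ = q/y₂ = 66.73/10.66 = 6.261 ft/s. E₁ = y₁ + V₁²/2g = 18.61 ft; E₂ = y₂ + V₂²/2g = 11.27 ft. ΔE = E₁ − E₂ = 7.342 ft.
Q = q·b = 66.73 × 6.95 = 463.8 cfs. P = γ·Q·ΔE/550 = 62.4 × 463.8 × 7.342 / 550 = 386.3 hp.

P = 386.3 hp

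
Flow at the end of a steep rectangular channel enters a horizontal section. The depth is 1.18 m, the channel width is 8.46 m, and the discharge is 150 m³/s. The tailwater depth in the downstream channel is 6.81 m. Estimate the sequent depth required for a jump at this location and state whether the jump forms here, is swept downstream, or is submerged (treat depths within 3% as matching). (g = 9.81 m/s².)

q = Q/b = 150/8.46 = 17.7 m²/s; V₁ = q/y₁ = 15.0 m/s. Fr₁ = V₁/√(g·y₁) = 4.42.
From the momentum equation for a rectangular channel, y₂/y₁ = ½[√(1 + 8Fr₁²) − 1] = ½[√157.0 − 1] = 5.77.
y₂ = 5.77 × 1.18 = 6.80 m.
Tailwater y_tw = 6.81 m: y_tw ≈ y₂, so the jump forms here.

y₂ = 6.80 m; the jump forms here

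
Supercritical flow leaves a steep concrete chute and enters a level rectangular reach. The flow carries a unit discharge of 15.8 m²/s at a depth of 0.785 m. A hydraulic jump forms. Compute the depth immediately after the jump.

y₂ = 7.67 m

V₁ = q/y₁ = 15.8/0.785 = 20.1 m/s. Fr₁ = V₁/√(g·y₁) = 20.1/√(9.81×0.785) = 7.25.
Sequent-depth ratio: y₂/y₁ = ½[√(1 + 8Fr₁²) − 1] = ½[√421.8 − 1] = 9.77.
y₂ = 9.77 × 0.785 = 7.67 m.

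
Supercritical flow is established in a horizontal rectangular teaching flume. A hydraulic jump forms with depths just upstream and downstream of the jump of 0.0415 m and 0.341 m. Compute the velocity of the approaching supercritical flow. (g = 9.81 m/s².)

V₁ = 3.93 m/s

For a rectangular channel the momentum equation gives q² = ½·g·y₁·y₂·(y₁ + y₂) = ½×9.81×0.0415×0.341×0.383 = 0.0266.
q = √0.0266 = 0.163 m²/s.
V₁ = q/y₁ = 0.163/0.0415 = 3.93 m/s.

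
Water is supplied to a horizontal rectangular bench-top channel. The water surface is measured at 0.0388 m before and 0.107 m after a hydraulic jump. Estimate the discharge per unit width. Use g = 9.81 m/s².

For a rectangular channel the momentum equation gives q² = ½·g·y₁·y₂·(y₁ + y₂) = ½×9.81×0.0388×0.107×0.146 = 0.00297.
q = √0.00297 = 0.0545 m²/s.

q = 0.0545 m²/s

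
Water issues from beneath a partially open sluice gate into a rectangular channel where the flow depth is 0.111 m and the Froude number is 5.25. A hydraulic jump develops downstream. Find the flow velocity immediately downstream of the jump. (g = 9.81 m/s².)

V₂ = 0.789 m/s

Fr₁ = 5.25 (given).
Conjugate-depth relation: y₂/y₁ = ½[√(1 + 8Fr₁²) − 1] = ½[√221.5 − 1] = 6.94.
y₂ = 6.94 × 0.111 = 0.770 m.
V₁ = Fr₁·√(g·y₁) = 5.25×√(9.81×0.111) = 5.48 m/s; q = V₁·y₁ = 0.608 m²/s.
V₂ = q/y₂ = 0.608/0.770 = 0.789 m/s.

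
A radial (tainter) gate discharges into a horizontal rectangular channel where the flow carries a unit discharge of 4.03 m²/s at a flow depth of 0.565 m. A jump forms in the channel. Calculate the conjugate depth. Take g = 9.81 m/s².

y₂ = 2.15 m

V₁ = q/y₁ = 4.03/0.565 = 7.13 m/s. Fr₁ = V₁/√(g·y₁) = 7.13/√(9.81×0.565) = 3.03.
Conjugate-depth relation: y₂/y₁ = ½[√(1 + 8Fr₁²) − 1] = ½[√74.43 − 1] = 3.81.
y₂ = 3.81 × 0.565 = 2.15 m.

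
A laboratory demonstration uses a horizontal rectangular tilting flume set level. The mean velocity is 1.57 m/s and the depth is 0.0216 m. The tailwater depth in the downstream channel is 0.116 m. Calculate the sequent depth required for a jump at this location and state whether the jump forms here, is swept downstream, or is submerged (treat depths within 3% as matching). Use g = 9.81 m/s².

y₂ = 0.0939 m; the jump is submerged

Fr₁ = V₁/√(g·y₁) = 1.57/√(9.81×0.0216) = 3.41.
From the momentum equation for a rectangular channel, y₂/y₁ = ½[√(1 + 8Fr₁²) − 1] = ½[√94.06 − 1] = 4.35.
y₂ = 4.35 × 0.0216 = 0.0939 m.
Tailwater y_tw = 0.116 m: y_tw > y₂, so the jump is submerged.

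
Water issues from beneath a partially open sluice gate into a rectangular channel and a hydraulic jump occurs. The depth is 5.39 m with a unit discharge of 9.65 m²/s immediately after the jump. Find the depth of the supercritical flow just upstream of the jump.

V₂ = q/y₂ = 9.65/5.39 = 1.79 m/s; Fr₂ = V₂/√(g·y₂) = 0.246.
The Bélanger relation is symmetric: y₁/y₂ = ½[√(1 + 8Fr₂²) − 1] = ½[√1.485 − 1] = 0.109.
y₁ = 0.109 × 5.39 = 0.589 m.

y₁ = 0.589 m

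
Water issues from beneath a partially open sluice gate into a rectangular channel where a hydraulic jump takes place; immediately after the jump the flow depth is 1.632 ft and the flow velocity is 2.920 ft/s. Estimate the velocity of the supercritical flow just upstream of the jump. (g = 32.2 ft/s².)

Fr₂ = V₂/√(g·y₂) = 2.920/√(32.2×1.632) = 0.4028.
The Bélanger relation is symmetric: y₁/y₂ = ½[√(1 + 8Fr₂²) − 1] = ½[√2.2980 − 1] = 0.2580.
y₁ = 0.2580 × 1.632 = 0.4210 ft.
V₁ = q/y₁ = 4.765/0.4210 = 11.32 ft/s.

V₁ = 11.32 ft/s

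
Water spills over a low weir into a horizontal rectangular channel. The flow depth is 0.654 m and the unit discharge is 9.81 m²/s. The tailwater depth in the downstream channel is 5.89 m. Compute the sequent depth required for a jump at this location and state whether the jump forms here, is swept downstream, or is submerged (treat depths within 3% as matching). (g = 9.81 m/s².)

y₂ = 5.16 m; the jump is submerged

V₁ = q/y₁ = 9.81/0.654 = 15.0 m/s. Fr₁ = V₁/√(g·y₁) = 15.0/√(9.81×0.654) = 5.92.
From the momentum equation for a rectangular channel, y₂/y₁ = ½[√(1 + 8Fr₁²) − 1] = ½[√281.6 − 1] = 7.89.
y₂ = 7.89 × 0.654 = 5.16 m.
Tailwater y_tw = 5.89 m: y_tw > y₂, so the jump is submerged.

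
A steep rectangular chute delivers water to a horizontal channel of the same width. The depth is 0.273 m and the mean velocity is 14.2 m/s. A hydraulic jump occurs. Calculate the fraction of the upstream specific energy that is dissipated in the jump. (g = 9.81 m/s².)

Fr₁ = V₁/√(g·y₁) = 14.2/√(9.81×0.273) = 8.68.
By Bélanger, y₂/y₁ = ½[√(1 + 8Fr₁²) − 1] = ½[√603.3 − 1] = 11.8.
y₂ = 11.8 × 0.273 = 3.22 m.
E₁ = y₁ + V₁²/2g = 10.6 m. ΔE = (y₂ − y₁)³/(4y₁y₂) = 7.26 m. ΔE/E₁ = 7.26/10.6 = 0.688.

ΔE/E₁ = 0.688 (68.8%)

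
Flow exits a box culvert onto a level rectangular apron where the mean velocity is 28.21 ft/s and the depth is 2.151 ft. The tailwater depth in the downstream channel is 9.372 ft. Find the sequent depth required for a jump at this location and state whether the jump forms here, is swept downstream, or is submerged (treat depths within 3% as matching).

Fr₁ = V₁/√(g·y₁) = 28.21/√(32.2×2.151) = 3.390.
By Bélanger, y₂/y₁ = ½[√(1 + 8Fr₁²) − 1] = ½[√92.918 − 1] = 4.320.
y₂ = 4.320 × 2.151 = 9.292 ft.
Tailwater y_tw = 9.372 ft: y_tw ≈ y₂, so the jump forms here.

y₂ = 9.292 ft; the jump forms here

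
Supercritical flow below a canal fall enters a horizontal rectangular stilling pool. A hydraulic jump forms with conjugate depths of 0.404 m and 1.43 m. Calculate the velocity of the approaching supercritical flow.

For a rectangular channel the momentum equation gives q² = ½·g·y₁·y₂·(y₁ + y₂) = ½×9.81×0.404×1.43×1.83 = 5.20.
q = √5.20 = 2.28 m²/s.
V₁ = q/y₁ = 2.28/0.404 = 5.64 m/s.

V₁ = 5.64 m/s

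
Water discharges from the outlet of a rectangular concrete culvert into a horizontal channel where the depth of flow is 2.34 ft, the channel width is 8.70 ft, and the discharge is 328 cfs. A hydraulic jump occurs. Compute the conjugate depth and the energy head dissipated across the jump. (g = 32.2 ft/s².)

y₂ = 5.08 ft; ΔE = 0.434 ft

q = Q/b = 328/8.70 = 37.7 ft²/s; V₁ = q/y₁ = 16.1 ft/s. Fr₁ = V₁/√(g·y₁) = 1.86.
Sequent-depth ratio: y₂/y₁ = ½[√(1 + 8Fr₁²) − 1] = ½[√28.56 − 1] = 2.17.
y₂ = 2.17 × 2.34 = 5.08 ft.
Head loss: ΔE = (y₂ − y₁)³/(4y₁y₂) = (5.08 − 2.34)³/(4×2.34×5.08) = 20.6/47.6 = 0.434 ft.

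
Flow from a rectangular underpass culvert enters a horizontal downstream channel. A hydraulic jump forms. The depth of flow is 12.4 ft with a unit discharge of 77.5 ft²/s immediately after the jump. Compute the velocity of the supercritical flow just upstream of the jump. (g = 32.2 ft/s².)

V₁ = 37.3 ft/s

V₂ = q/y₂ = 77.5/12.4 = 6.25 ft/s; Fr₂ = V₂/√(g·y₂) = 0.313.
Since the conjugate-depth ratio holds either way, y₁/y₂ = ½[√(1 + 8Fr₂²) − 1] = ½[√1.783 − 1] = 0.168.
y₁ = 0.168 × 12.4 = 2.08 ft.
V₁ = q/y₁ = 77.5/2.08 = 37.3 ft/s.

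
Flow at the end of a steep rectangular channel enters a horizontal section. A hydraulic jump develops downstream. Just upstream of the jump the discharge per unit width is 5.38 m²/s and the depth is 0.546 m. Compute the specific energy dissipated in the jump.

V₁ = q/y₁ = 5.38/0.546 = 9.85 m/s. Fr₁ = V₁/√(g·y₁) = 9.85/√(9.81×0.546) = 4.26.
Conjugate-depth relation: y₂/y₁ = ½[√(1 + 8Fr₁²) − 1] = ½[√146.0 − 1] = 5.54.
y₂ = 5.54 × 0.546 = 3.03 m.
V₂ = q/y₂ = 5.38/3.03 = 1.78 m/s. E₁ = y₁ + V₁²/2g = 5.49 m; E₂ = y₂ + V₂²/2g = 3.19 m. ΔE = E₁ − E₂ = 2.31 m.

ΔE = 2.31 m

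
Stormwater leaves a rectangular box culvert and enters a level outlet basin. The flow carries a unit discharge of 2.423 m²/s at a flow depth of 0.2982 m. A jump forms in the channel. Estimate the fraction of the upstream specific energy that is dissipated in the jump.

ΔE/E₁ = 0.469 (46.9%)

V₁ = q/y₁ = 2.423/0.2982 = 8.125 m/s. Fr₁ = V₁/√(g·y₁) = 8.125/√(9.81×0.2982) = 4.751.
By Bélanger, y₂/y₁ = ½[√(1 + 8Fr₁²) − 1] = ½[√181.55 − 1] = 6.237.
y₂ = 6.237 × 0.2982 = 1.860 m.
E₁ = y₁ + V₁²/2g = 3.663 m. ΔE = (y₂ − y₁)³/(4y₁y₂) = 1.717 m. ΔE/E₁ = 1.717/3.663 = 0.469.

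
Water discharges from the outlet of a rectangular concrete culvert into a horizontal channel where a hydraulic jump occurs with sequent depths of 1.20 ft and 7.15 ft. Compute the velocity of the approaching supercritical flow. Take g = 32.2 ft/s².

For a rectangular channel the momentum equation gives q² = ½·g·y₁·y₂·(y₁ + y₂) = ½×32.2×1.20×7.15×8.35 = 1153.
q = √1153 = 34.0 ft²/s.
V₁ = q/y₁ = 34.0/1.20 = 28.3 ft/s.

V₁ = 28.3 ft/s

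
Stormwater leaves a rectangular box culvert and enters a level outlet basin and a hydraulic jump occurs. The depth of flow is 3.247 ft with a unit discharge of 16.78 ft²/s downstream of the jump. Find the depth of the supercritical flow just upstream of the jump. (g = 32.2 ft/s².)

y₁ = 1.209 ft

V₂ = q/y₂ = 16.78/3.247 = 5.168 ft/s; Fr₂ = V₂/√(g·y₂) = 0.5054.
Since the conjugate-depth ratio holds either way, y₁/y₂ = ½[√(1 + 8Fr₂²) − 1] = ½[√3.0435 − 1] = 0.3723.
y₁ = 0.3723 × 3.247 = 1.209 ft.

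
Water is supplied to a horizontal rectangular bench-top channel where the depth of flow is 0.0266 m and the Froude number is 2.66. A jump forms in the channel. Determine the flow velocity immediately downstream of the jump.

Fr₁ = 2.66 (given).
Bélanger equation: y₂/y₁ = ½[√(1 + 8Fr₁²) − 1] = ½[√57.60 − 1] = 3.29.
y₂ = 3.29 × 0.0266 = 0.0876 m.
V₁ = Fr₁·√(g·y₁) = 2.66×√(9.81×0.0266) = 1.36 m/s; q = V₁·y₁ = 0.0361 m²/s.
V₂ = q/y₂ = 0.0361/0.0876 = 0.412 m/s.

V₂ = 0.412 m/s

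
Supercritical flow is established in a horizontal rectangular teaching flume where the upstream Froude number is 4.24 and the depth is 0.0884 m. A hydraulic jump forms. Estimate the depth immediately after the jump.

Fr₁ = 4.24 (given).
Sequent-depth ratio: y₂/y₁ = ½[√(1 + 8Fr₁²) − 1] = ½[√144.8 − 1] = 5.52.
y₂ = 5.52 × 0.0884 = 0.488 m.

y₂ = 0.488 m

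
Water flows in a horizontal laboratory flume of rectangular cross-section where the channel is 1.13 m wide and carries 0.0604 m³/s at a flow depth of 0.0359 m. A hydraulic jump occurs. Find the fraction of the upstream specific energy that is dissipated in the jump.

q = Q/b = 0.0604/1.13 = 0.0535 m²/s; V₁ = q/y₁ = 1.49 m/s. Fr₁ = V₁/√(g·y₁) = 2.51.
Bélanger equation: y₂/y₁ = ½[√(1 + 8Fr₁²) − 1] = ½[√51.36 − 1] = 3.08.
y₂ = 3.08 × 0.0359 = 0.111 m.
E₁ = y₁ + V₁²/2g = 0.149 m. ΔE = (y₂ − y₁)³/(4y₁y₂) = 0.0263 m. ΔE/E₁ = 0.0263/0.149 = 0.177.

ΔE/E₁ = 0.177 (17.7%)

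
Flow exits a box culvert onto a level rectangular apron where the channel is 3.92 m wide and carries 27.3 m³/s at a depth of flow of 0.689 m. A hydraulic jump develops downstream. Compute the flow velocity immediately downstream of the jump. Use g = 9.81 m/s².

V₂ = 2.01 m/s

q = Q/b = 27.3/3.92 = 6.96 m²/s; V₁ = q/y₁ = 10.1 m/s. Fr₁ = V₁/√(g·y₁) = 3.89.
By Bélanger, y₂/y₁ = ½[√(1 + 8Fr₁²) − 1] = ½[√121.9 − 1] = 5.02.
y₂ = 5.02 × 0.689 = 3.46 m.
V₂ = q/y₂ = 6.96/3.46 = 2.01 m/s.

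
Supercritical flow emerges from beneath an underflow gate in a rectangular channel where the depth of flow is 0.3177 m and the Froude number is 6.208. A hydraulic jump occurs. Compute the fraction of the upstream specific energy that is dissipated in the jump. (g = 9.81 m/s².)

Fr₁ = 6.208 (given).
By Bélanger, y₂/y₁ = ½[√(1 + 8Fr₁²) − 1] = ½[√309.31 − 1] = 8.294.
y₂ = 8.294 × 0.3177 = 2.635 m.
E₁ = y₁(1 + Fr₁²/2) = 0.3177×(1 + 6.208²/2) = 6.440 m. ΔE = (y₂ − y₁)³/(4y₁y₂) = 3.716 m. ΔE/E₁ = 3.716/6.440 = 0.577.

ΔE/E₁ = 0.577 (57.7%)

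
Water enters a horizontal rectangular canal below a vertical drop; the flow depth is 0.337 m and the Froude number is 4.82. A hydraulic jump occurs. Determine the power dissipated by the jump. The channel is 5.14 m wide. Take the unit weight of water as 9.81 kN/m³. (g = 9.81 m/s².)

Fr₁ = 4.82 (given).
By Bélanger, y₂/y₁ = ½[√(1 + 8Fr₁²) − 1] = ½[√186.9 − 1] = 6.33.
y₂ = 6.33 × 0.337 = 2.13 m.
Head loss: ΔE = (y₂ − y₁)³/(4y₁y₂) = (2.13 − 0.337)³/(4×0.337×2.13) = 5.81/2.88 = 2.02 m.
V₁ = Fr₁·√(g·y₁) = 4.82×√(9.81×0.337) = 8.76 m/s; q = V₁·y₁ = 2.95 m²/s. Q = q·b = 2.95 × 5.14 = 15.2 m³/s. P = γ·Q·ΔE = 9.81 × 15.2 × 2.02 = 301 kW.

P = 301 kW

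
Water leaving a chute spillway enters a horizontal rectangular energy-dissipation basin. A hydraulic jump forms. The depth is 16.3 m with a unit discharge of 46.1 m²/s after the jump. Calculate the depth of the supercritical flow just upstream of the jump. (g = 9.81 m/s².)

V₂ = q/y₂ = 46.1/16.3 = 2.83 m/s; Fr₂ = V₂/√(g·y₂) = 0.224.
From the momentum equation (using Fr₂), y₁/y₂ = ½[√(1 + 8Fr₂²) − 1] = ½[√1.400 − 1] = 0.0916.
y₁ = 0.0916 × 16.3 = 1.49 m.

y₁ = 1.49 m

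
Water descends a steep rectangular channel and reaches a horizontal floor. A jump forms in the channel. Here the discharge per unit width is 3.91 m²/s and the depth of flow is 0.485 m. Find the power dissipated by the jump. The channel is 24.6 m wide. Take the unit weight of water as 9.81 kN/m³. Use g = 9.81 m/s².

V₁ = q/y₁ = 3.91/0.485 = 8.06 m/s. Fr₁ = V₁/√(g·y₁) = 8.06/√(9.81×0.485) = 3.70.
Sequent-depth ratio: y₂/y₁ = ½[√(1 + 8Fr₁²) − 1] = ½[√110.3 − 1] = 4.75.
y₂ = 4.75 × 0.485 = 2.30 m.
Head loss: ΔE = (y₂ − y₁)³/(4y₁y₂) = (2.30 − 0.485)³/(4×0.485×2.30) = 6.02/4.47 = 1.35 m.
Q = q·b = 3.91 × 24.6 = 96.2 m³/s. P = γ·Q·ΔE = 9.81 × 96.2 × 1.35 = 1271 kW.

P = 1271 kW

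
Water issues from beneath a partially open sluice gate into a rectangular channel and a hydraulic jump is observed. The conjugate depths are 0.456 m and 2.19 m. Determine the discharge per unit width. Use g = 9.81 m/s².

For a rectangular channel the momentum equation gives q² = ½·g·y₁·y₂·(y₁ + y₂) = ½×9.81×0.456×2.19×2.65 = 13.0.
q = √13.0 = 3.60 m²/s.

q = 3.60 m²/s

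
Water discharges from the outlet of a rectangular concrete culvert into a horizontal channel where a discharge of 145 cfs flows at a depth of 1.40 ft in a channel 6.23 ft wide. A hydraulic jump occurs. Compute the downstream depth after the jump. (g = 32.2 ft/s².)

q = Q/b = 145/6.23 = 23.3 ft²/s; V₁ = q/y₁ = 16.6 ft/s. Fr₁ = V₁/√(g·y₁) = 2.48.
Bélanger equation: y₂/y₁ = ½[√(1 + 8Fr₁²) − 1] = ½[√50.05 − 1] = 3.04.
y₂ = 3.04 × 1.40 = 4.25 ft.

y₂ = 4.25 ft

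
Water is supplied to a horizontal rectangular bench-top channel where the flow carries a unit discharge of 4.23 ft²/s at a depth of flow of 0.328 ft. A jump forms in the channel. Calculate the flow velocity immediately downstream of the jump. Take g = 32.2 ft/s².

V₁ = q/y₁ = 4.23/0.328 = 12.9 ft/s. Fr₁ = V₁/√(g·y₁) = 12.9/√(32.2×0.328) = 3.97.
Conjugate-depth relation: y₂/y₁ = ½[√(1 + 8Fr₁²) − 1] = ½[√127.0 − 1] = 5.13.
y₂ = 5.13 × 0.328 = 1.68 ft.
V₂ = q/y₂ = 4.23/1.68 = 2.51 ft/s.

V₂ = 2.51 ft/s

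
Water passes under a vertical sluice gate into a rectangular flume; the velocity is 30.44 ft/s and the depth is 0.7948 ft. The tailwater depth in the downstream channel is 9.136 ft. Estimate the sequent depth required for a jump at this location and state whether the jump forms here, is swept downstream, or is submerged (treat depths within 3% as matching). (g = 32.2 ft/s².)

y₂ = 6.378 ft; the jump is submerged

Fr₁ = V₁/√(g·y₁) = 30.44/√(32.2×0.7948) = 6.017.
From the momentum equation for a rectangular channel, y₂/y₁ = ½[√(1 + 8Fr₁²) − 1] = ½[√290.64 − 1] = 8.024.
y₂ = 8.024 × 0.7948 = 6.378 ft.
Tailwater y_tw = 9.136 ft: y_tw > y₂, so the jump is submerged.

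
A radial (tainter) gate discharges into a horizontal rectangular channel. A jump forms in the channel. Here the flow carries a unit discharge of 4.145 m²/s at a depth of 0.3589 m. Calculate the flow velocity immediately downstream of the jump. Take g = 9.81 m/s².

V₂ = 1.405 m/s

V₁ = q/y₁ = 4.145/0.3589 = 11.55 m/s. Fr₁ = V₁/√(g·y₁) = 11.55/√(9.81×0.3589) = 6.155.
Sequent-depth ratio: y₂/y₁ = ½[√(1 + 8Fr₁²) − 1] = ½[√304.07 − 1] = 8.219.
y₂ = 8.219 × 0.3589 = 2.950 m.
V₂ = q/y₂ = 4.145/2.950 = 1.405 m/s.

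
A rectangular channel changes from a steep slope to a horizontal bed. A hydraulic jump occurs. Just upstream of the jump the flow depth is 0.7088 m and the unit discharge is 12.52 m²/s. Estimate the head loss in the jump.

ΔE = 10.04 m

V₁ = q/y₁ = 12.52/0.7088 = 17.66 m/s. Fr₁ = V₁/√(g·y₁) = 17.66/√(9.81×0.7088) = 6.699.
Sequent-depth ratio: y₂/y₁ = ½[√(1 + 8Fr₁²) − 1] = ½[√359.97 − 1] = 8.986.
y₂ = 8.986 × 0.7088 = 6.370 m.
Head loss: ΔE = (y₂ − y₁)³/(4y₁y₂) = (6.370 − 0.7088)³/(4×0.7088×6.370) = 181.4/18.06 = 10.04 m.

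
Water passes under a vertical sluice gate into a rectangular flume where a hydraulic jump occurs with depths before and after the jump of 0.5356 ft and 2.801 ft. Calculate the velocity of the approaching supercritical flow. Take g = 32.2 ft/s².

For a rectangular channel the momentum equation gives q² = ½·g·y₁·y₂·(y₁ + y₂) = ½×32.2×0.5356×2.801×3.337 = 80.59.
q = √80.59 = 8.977 ft²/s.
V₁ = q/y₁ = 8.977/0.5356 = 16.76 ft/s.

V₁ = 16.76 ft/s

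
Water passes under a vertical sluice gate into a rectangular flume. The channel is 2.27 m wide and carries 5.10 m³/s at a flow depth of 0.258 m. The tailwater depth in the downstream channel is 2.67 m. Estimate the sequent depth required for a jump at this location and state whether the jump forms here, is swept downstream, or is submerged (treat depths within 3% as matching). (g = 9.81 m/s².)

q = Q/b = 5.10/2.27 = 2.25 m²/s; V₁ = q/y₁ = 8.71 m/s. Fr₁ = V₁/√(g·y₁) = 5.47.
From the momentum equation for a rectangular channel, y₂/y₁ = ½[√(1 + 8Fr₁²) − 1] = ½[√240.7 − 1] = 7.26.
y₂ = 7.26 × 0.258 = 1.87 m.
Tailwater y_tw = 2.67 m: y_tw > y₂, so the jump is submerged.

y₂ = 1.87 m; the jump is submerged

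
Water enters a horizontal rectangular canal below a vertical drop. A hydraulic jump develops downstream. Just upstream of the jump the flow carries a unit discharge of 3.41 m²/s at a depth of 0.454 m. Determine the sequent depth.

y₂ = 2.07 m

V₁ = q/y₁ = 3.41/0.454 = 7.51 m/s. Fr₁ = V₁/√(g·y₁) = 7.51/√(9.81×0.454) = 3.56.
Bélanger equation: y₂/y₁ = ½[√(1 + 8Fr₁²) − 1] = ½[√102.3 − 1] = 4.56.
y₂ = 4.56 × 0.454 = 2.07 m.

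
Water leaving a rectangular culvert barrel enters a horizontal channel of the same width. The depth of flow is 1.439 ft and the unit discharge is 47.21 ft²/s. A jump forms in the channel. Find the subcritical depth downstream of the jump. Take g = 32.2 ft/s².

V₁ = q/y₁ = 47.21/1.439 = 32.81 ft/s. Fr₁ = V₁/√(g·y₁) = 32.81/√(32.2×1.439) = 4.820.
Bélanger equation: y₂/y₁ = ½[√(1 + 8Fr₁²) − 1] = ½[√186.83 − 1] = 6.334.
y₂ = 6.334 × 1.439 = 9.115 ft.

y₂ = 9.115 ft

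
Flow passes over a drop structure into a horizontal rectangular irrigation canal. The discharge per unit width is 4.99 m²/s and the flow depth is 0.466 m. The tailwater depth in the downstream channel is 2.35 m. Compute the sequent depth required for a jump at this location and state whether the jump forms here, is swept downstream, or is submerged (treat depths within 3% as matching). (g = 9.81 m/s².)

V₁ = q/y₁ = 4.99/0.466 = 10.7 m/s. Fr₁ = V₁/√(g·y₁) = 10.7/√(9.81×0.466) = 5.01.
From the momentum equation for a rectangular channel, y₂/y₁ = ½[√(1 + 8Fr₁²) − 1] = ½[√201.7 − 1] = 6.60.
y₂ = 6.60 × 0.466 = 3.08 m.
Tailwater y_tw = 2.35 m: y_tw < y₂, so the jump is swept downstream.

y₂ = 3.08 m; the jump is swept downstream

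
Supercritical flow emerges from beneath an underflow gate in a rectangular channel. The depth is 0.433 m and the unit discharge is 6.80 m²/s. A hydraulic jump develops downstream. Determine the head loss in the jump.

V₁ = q/y₁ = 6.80/0.433 = 15.7 m/s. Fr₁ = V₁/√(g·y₁) = 15.7/√(9.81×0.433) = 7.62.
Bélanger equation: y₂/y₁ = ½[√(1 + 8Fr₁²) − 1] = ½[√465.5 − 1] = 10.3.
y₂ = 10.3 × 0.433 = 4.45 m.
V₂ = q/y₂ = 6.80/4.45 = 1.53 m/s. E₁ = y₁ + V₁²/2g = 13.0 m; E₂ = y₂ + V₂²/2g = 4.57 m. ΔE = E₁ − E₂ = 8.43 m.

ΔE = 8.43 m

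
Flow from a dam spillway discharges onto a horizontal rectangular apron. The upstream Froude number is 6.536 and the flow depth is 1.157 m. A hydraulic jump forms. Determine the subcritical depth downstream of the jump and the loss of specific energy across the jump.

y₂ = 10.13 m; ΔE = 15.42 m

Fr₁ = 6.536 (given).
Bélanger equation: y₂/y₁ = ½[√(1 + 8Fr₁²) − 1] = ½[√342.75 − 1] = 8.757.
y₂ = 8.757 × 1.157 = 10.13 m.
V₁ = Fr₁·√(g·y₁) = 6.536×√(9.81×1.157) = 22.02 m/s; q = V₁·y₁ = 25.48 m²/s. V₂ = q/y₂ = 25.48/10.13 = 2.515 m/s. E₁ = y₁ + V₁²/2g = 25.87 m; E₂ = y₂ + V₂²/2g = 10.45 m. ΔE = E₁ − E₂ = 15.42 m.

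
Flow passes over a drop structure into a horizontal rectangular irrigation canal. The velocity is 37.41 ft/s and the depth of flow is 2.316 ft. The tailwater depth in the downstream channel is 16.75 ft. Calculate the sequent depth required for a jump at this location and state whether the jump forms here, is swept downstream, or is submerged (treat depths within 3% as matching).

Fr₁ = V₁/√(g·y₁) = 37.41/√(32.2×2.316) = 4.332.
By Bélanger, y₂/y₁ = ½[√(1 + 8Fr₁²) − 1] = ½[√151.13 − 1] = 5.647.
y₂ = 5.647 × 2.316 = 13.08 ft.
Tailwater y_tw = 16.75 ft: y_tw > y₂, so the jump is submerged.

y₂ = 13.08 ft; the jump is submerged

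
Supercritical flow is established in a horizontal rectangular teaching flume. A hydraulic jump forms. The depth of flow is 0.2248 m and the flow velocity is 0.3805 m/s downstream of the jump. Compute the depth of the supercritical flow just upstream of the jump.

Fr₂ = V₂/√(g·y₂) = 0.3805/√(9.81×0.2248) = 0.2562.
Applying the sequent-depth relation in reverse, y₁/y₂ = ½[√(1 + 8Fr₂²) − 1] = ½[√1.5252 − 1] = 0.1175.
y₁ = 0.1175 × 0.2248 = 0.02641 m.

y₁ = 0.02641 m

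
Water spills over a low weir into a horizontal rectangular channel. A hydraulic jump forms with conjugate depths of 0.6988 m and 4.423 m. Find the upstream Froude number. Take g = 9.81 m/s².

Fr₁ = 4.816

For a rectangular channel the momentum equation gives q² = ½·g·y₁·y₂·(y₁ + y₂) = ½×9.81×0.6988×4.423×5.122 = 77.65.
q = √77.65 = 8.812 m²/s.
V₁ = q/y₁ = 12.61 m/s; Fr₁ = V₁/√(g·y₁) = 4.816.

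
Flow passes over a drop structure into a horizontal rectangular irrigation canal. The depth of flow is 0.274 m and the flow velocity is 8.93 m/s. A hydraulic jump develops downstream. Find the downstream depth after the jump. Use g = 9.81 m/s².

Fr₁ = V₁/√(g·y₁) = 8.93/√(9.81×0.274) = 5.45.
Bélanger equation: y₂/y₁ = ½[√(1 + 8Fr₁²) − 1] = ½[√238.3 − 1] = 7.22.
y₂ = 7.22 × 0.274 = 1.98 m.

y₂ = 1.98 m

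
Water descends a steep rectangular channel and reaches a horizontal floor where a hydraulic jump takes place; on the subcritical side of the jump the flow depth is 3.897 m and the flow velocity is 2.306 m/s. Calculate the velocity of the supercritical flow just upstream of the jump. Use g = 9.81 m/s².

Fr₂ = V₂/√(g·y₂) = 2.306/√(9.81×3.897) = 0.3730.
From the momentum equation (using Fr₂), y₁/y₂ = ½[√(1 + 8Fr₂²) − 1] = ½[√2.1128 − 1] = 0.2268.
y₁ = 0.2268 × 3.897 = 0.8837 m.
V₁ = q/y₁ = 8.986/0.8837 = 10.17 m/s.

V₁ = 10.17 m/s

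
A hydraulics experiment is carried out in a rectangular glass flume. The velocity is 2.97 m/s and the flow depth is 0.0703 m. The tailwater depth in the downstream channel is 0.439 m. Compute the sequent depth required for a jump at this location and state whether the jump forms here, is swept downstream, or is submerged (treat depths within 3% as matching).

y₂ = 0.322 m; the jump is submerged

Fr₁ = V₁/√(g·y₁) = 2.97/√(9.81×0.0703) = 3.58.
Conjugate-depth relation: y₂/y₁ = ½[√(1 + 8Fr₁²) − 1] = ½[√103.3 − 1] = 4.58.
y₂ = 4.58 × 0.0703 = 0.322 m.
Tailwater y_tw = 0.439 m: y_tw > y₂, so the jump is submerged.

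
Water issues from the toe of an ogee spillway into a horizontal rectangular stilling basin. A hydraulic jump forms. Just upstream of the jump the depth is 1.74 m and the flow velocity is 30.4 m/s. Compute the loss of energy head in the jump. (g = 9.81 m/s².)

Fr₁ = V₁/√(g·y₁) = 30.4/√(9.81×1.74) = 7.36.
Bélanger equation: y₂/y₁ = ½[√(1 + 8Fr₁²) − 1] = ½[√434.1 − 1] = 9.92.
y₂ = 9.92 × 1.74 = 17.3 m.
q = V₁·y₁ = 30.4 × 1.74 = 52.9 m²/s. V₂ = q/y₂ = 52.9/17.3 = 3.07 m/s. E₁ = y₁ + V₁²/2g = 48.8 m; E₂ = y₂ + V₂²/2g = 17.7 m. ΔE = E₁ − E₂ = 31.1 m.

ΔE = 31.1 m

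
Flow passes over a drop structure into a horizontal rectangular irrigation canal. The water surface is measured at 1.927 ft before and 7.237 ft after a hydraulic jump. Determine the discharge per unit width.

For a rectangular channel the momentum equation gives q² = ½·g·y₁·y₂·(y₁ + y₂) = ½×32.2×1.927×7.237×9.164 = 2058.
q = √2058 = 45.36 ft²/s.

q = 45.36 ft²/s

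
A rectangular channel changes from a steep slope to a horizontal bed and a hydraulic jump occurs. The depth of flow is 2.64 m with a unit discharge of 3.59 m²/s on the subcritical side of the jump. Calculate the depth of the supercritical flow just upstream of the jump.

y₁ = 0.335 m

V₂ = q/y₂ = 3.59/2.64 = 1.36 m/s; Fr₂ = V₂/√(g·y₂) = 0.267.
From the momentum equation (using Fr₂), y₁/y₂ = ½[√(1 + 8Fr₂²) − 1] = ½[√1.571 − 1] = 0.127.
y₁ = 0.127 × 2.64 = 0.335 m.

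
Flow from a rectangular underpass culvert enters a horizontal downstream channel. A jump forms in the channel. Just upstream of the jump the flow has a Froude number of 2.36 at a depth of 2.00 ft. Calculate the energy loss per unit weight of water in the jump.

Fr₁ = 2.36 (given).
From the momentum equation for a rectangular channel, y₂/y₁ = ½[√(1 + 8Fr₁²) − 1] = ½[√45.56 − 1] = 2.87.
y₂ = 2.87 × 2.00 = 5.75 ft.
Head loss: ΔE = (y₂ − y₁)³/(4y₁y₂) = (5.75 − 2.00)³/(4×2.00×5.75) = 52.7/46.0 = 1.15 ft.

ΔE = 1.15 ft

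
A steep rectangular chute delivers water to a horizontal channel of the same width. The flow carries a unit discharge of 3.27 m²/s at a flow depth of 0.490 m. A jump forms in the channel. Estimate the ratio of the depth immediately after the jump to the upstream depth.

V₁ = q/y₁ = 3.27/0.490 = 6.67 m/s. Fr₁ = V₁/√(g·y₁) = 6.67/√(9.81×0.490) = 3.04.
From the momentum equation for a rectangular channel, y₂/y₁ = ½[√(1 + 8Fr₁²) − 1] = ½[√75.12 − 1] = 3.83.

y₂/y₁ = 3.83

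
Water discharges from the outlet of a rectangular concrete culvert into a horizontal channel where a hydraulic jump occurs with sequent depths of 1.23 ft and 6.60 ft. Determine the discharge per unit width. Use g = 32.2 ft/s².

For a rectangular channel the momentum equation gives q² = ½·g·y₁·y₂·(y₁ + y₂) = ½×32.2×1.23×6.60×7.83 = 1023.
q = √1023 = 32.0 ft²/s.

q = 32.0 ft²/s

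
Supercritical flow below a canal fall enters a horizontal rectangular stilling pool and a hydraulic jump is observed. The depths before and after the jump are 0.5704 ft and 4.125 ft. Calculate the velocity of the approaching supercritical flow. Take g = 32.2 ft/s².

For a rectangular channel the momentum equation gives q² = ½·g·y₁·y₂·(y₁ + y₂) = ½×32.2×0.5704×4.125×4.695 = 177.9.
q = √177.9 = 13.34 ft²/s.
V₁ = q/y₁ = 13.34/0.5704 = 23.38 ft/s.

V₁ = 23.38 ft/s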